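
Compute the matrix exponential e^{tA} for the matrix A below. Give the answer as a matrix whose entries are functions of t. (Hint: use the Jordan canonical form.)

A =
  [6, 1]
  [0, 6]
e^{tA} =
  [exp(6*t), t*exp(6*t)]
  [0, exp(6*t)]

Strategy: write A = P · J · P⁻¹ where J is a Jordan canonical form, so e^{tA} = P · e^{tJ} · P⁻¹, and e^{tJ} can be computed block-by-block.

A has Jordan form
J =
  [6, 1]
  [0, 6]
(up to reordering of blocks).

Per-block formulas:
  For a 2×2 Jordan block J_2(6): exp(t · J_2(6)) = e^(6t)·(I + t·N), where N is the 2×2 nilpotent shift.

After assembling e^{tJ} and conjugating by P, we get:

e^{tA} =
  [exp(6*t), t*exp(6*t)]
  [0, exp(6*t)]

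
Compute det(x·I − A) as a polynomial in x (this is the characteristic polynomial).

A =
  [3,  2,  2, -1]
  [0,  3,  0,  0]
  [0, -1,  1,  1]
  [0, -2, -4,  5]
x^4 - 12*x^3 + 54*x^2 - 108*x + 81

Expanding det(x·I − A) (e.g. by cofactor expansion or by noting that A is similar to its Jordan form J, which has the same characteristic polynomial as A) gives
  χ_A(x) = x^4 - 12*x^3 + 54*x^2 - 108*x + 81
which factors as (x - 3)^4. The eigenvalues (with algebraic multiplicities) are λ = 3 with multiplicity 4.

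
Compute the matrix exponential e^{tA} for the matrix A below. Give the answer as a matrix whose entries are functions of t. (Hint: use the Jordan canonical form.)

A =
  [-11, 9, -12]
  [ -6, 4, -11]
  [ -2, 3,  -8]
e^{tA} =
  [3*t^2*exp(-5*t) - 6*t*exp(-5*t) + exp(-5*t), -9*t^2*exp(-5*t)/2 + 9*t*exp(-5*t), 9*t^2*exp(-5*t)/2 - 12*t*exp(-5*t)]
  [2*t^2*exp(-5*t) - 6*t*exp(-5*t), -3*t^2*exp(-5*t) + 9*t*exp(-5*t) + exp(-5*t), 3*t^2*exp(-5*t) - 11*t*exp(-5*t)]
  [-2*t*exp(-5*t), 3*t*exp(-5*t), -3*t*exp(-5*t) + exp(-5*t)]

Strategy: write A = P · J · P⁻¹ where J is a Jordan canonical form, so e^{tA} = P · e^{tJ} · P⁻¹, and e^{tJ} can be computed block-by-block.

A has Jordan form
J =
  [-5,  1,  0]
  [ 0, -5,  1]
  [ 0,  0, -5]
(up to reordering of blocks).

Per-block formulas:
  For a 3×3 Jordan block J_3(-5): exp(t · J_3(-5)) = e^(-5t)·(I + t·N + (t^2/2)·N^2), where N is the 3×3 nilpotent shift.

After assembling e^{tJ} and conjugating by P, we get:

e^{tA} =
  [3*t^2*exp(-5*t) - 6*t*exp(-5*t) + exp(-5*t), -9*t^2*exp(-5*t)/2 + 9*t*exp(-5*t), 9*t^2*exp(-5*t)/2 - 12*t*exp(-5*t)]
  [2*t^2*exp(-5*t) - 6*t*exp(-5*t), -3*t^2*exp(-5*t) + 9*t*exp(-5*t) + exp(-5*t), 3*t^2*exp(-5*t) - 11*t*exp(-5*t)]
  [-2*t*exp(-5*t), 3*t*exp(-5*t), -3*t*exp(-5*t) + exp(-5*t)]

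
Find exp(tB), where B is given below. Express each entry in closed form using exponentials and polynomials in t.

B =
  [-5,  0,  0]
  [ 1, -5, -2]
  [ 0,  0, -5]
e^{tB} =
  [exp(-5*t), 0, 0]
  [t*exp(-5*t), exp(-5*t), -2*t*exp(-5*t)]
  [0, 0, exp(-5*t)]

Strategy: write B = P · J · P⁻¹ where J is a Jordan canonical form, so e^{tB} = P · e^{tJ} · P⁻¹, and e^{tJ} can be computed block-by-block.

B has Jordan form
J =
  [-5,  1,  0]
  [ 0, -5,  0]
  [ 0,  0, -5]
(up to reordering of blocks).

Per-block formulas:
  For a 2×2 Jordan block J_2(-5): exp(t · J_2(-5)) = e^(-5t)·(I + t·N), where N is the 2×2 nilpotent shift.
  For a 1×1 block at λ = -5: exp(t · [-5]) = [e^(-5t)].

After assembling e^{tJ} and conjugating by P, we get:

e^{tB} =
  [exp(-5*t), 0, 0]
  [t*exp(-5*t), exp(-5*t), -2*t*exp(-5*t)]
  [0, 0, exp(-5*t)]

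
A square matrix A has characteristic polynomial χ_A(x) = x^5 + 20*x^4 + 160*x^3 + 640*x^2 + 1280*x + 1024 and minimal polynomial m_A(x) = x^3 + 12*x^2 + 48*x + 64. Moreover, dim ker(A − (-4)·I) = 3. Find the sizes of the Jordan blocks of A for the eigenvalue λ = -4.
Block sizes for λ = -4: [3, 1, 1]

Step 1 — from the characteristic polynomial, algebraic multiplicity of λ = -4 is 5. From dim ker(A − (-4)·I) = 3, there are exactly 3 Jordan blocks for λ = -4.
Step 2 — from the minimal polynomial, the factor (x + 4)^3 tells us the largest block for λ = -4 has size 3.
Step 3 — with total size 5, 3 blocks, and largest block 3, the block sizes (in nonincreasing order) are [3, 1, 1].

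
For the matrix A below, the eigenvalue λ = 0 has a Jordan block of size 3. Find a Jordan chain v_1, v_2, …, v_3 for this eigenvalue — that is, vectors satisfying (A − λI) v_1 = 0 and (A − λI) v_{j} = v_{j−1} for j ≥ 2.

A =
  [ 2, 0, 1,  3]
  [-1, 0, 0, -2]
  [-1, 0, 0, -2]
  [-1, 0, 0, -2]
A Jordan chain for λ = 0 of length 3:
v_1 = (2, -1, -1, -1)ᵀ
v_2 = (1, 0, 0, 0)ᵀ
v_3 = (0, 0, 1, 0)ᵀ

Let N = A − (0)·I. We want v_3 with N^3 v_3 = 0 but N^2 v_3 ≠ 0; then v_{j-1} := N · v_j for j = 3, …, 2.

Pick v_3 = (0, 0, 1, 0)ᵀ.
Then v_2 = N · v_3 = (1, 0, 0, 0)ᵀ.
Then v_1 = N · v_2 = (2, -1, -1, -1)ᵀ.

Sanity check: (A − (0)·I) v_1 = (0, 0, 0, 0)ᵀ = 0. ✓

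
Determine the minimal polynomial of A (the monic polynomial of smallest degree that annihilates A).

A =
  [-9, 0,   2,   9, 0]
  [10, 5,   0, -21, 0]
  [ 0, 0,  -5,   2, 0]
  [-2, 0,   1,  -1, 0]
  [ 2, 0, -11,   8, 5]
x^4 + 10*x^3 - 250*x - 625

The characteristic polynomial is χ_A(x) = (x - 5)^2*(x + 5)^3, so the eigenvalues are known. The minimal polynomial is
  m_A(x) = Π_λ (x − λ)^{k_λ}
where k_λ is the size of the *largest* Jordan block for λ (equivalently, the smallest k with (A − λI)^k v = 0 for every generalised eigenvector v of λ).

  λ = -5: largest Jordan block has size 3, contributing (x + 5)^3
  λ = 5: largest Jordan block has size 1, contributing (x − 5)

So m_A(x) = (x - 5)*(x + 5)^3 = x^4 + 10*x^3 - 250*x - 625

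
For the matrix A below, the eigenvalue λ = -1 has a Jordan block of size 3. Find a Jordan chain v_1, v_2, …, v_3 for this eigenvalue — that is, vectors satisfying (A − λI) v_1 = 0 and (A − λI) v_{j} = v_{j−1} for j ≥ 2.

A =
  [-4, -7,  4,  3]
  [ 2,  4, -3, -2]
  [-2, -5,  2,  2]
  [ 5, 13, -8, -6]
A Jordan chain for λ = -1 of length 3:
v_1 = (2, 0, 0, 2)ᵀ
v_2 = (-3, 2, -2, 5)ᵀ
v_3 = (1, 0, 0, 0)ᵀ

Let N = A − (-1)·I. We want v_3 with N^3 v_3 = 0 but N^2 v_3 ≠ 0; then v_{j-1} := N · v_j for j = 3, …, 2.

Pick v_3 = (1, 0, 0, 0)ᵀ.
Then v_2 = N · v_3 = (-3, 2, -2, 5)ᵀ.
Then v_1 = N · v_2 = (2, 0, 0, 2)ᵀ.

Sanity check: (A − (-1)·I) v_1 = (0, 0, 0, 0)ᵀ = 0. ✓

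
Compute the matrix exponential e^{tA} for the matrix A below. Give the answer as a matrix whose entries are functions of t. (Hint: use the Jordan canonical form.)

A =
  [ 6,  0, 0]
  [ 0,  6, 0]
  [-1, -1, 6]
e^{tA} =
  [exp(6*t), 0, 0]
  [0, exp(6*t), 0]
  [-t*exp(6*t), -t*exp(6*t), exp(6*t)]

Strategy: write A = P · J · P⁻¹ where J is a Jordan canonical form, so e^{tA} = P · e^{tJ} · P⁻¹, and e^{tJ} can be computed block-by-block.

A has Jordan form
J =
  [6, 1, 0]
  [0, 6, 0]
  [0, 0, 6]
(up to reordering of blocks).

Per-block formulas:
  For a 1×1 block at λ = 6: exp(t · [6]) = [e^(6t)].
  For a 2×2 Jordan block J_2(6): exp(t · J_2(6)) = e^(6t)·(I + t·N), where N is the 2×2 nilpotent shift.

After assembling e^{tJ} and conjugating by P, we get:

e^{tA} =
  [exp(6*t), 0, 0]
  [0, exp(6*t), 0]
  [-t*exp(6*t), -t*exp(6*t), exp(6*t)]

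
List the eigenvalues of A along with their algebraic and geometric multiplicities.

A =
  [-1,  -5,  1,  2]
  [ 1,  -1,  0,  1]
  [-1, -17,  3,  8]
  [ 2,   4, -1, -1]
λ = 0: alg = 4, geom = 2

Step 1 — factor the characteristic polynomial to read off the algebraic multiplicities:
  χ_A(x) = x^4

Step 2 — compute geometric multiplicities via the rank-nullity identity g(λ) = n − rank(A − λI):
  rank(A − (0)·I) = 2, so dim ker(A − (0)·I) = n − 2 = 2

Summary:
  λ = 0: algebraic multiplicity = 4, geometric multiplicity = 2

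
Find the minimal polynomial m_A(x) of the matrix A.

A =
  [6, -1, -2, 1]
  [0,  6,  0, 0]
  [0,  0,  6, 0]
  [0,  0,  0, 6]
x^2 - 12*x + 36

The characteristic polynomial is χ_A(x) = (x - 6)^4, so the eigenvalues are known. The minimal polynomial is
  m_A(x) = Π_λ (x − λ)^{k_λ}
where k_λ is the size of the *largest* Jordan block for λ (equivalently, the smallest k with (A − λI)^k v = 0 for every generalised eigenvector v of λ).

  λ = 6: largest Jordan block has size 2, contributing (x − 6)^2

So m_A(x) = (x - 6)^2 = x^2 - 12*x + 36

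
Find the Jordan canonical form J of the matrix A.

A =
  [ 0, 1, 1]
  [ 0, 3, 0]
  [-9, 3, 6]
J_2(3) ⊕ J_1(3)

The characteristic polynomial is
  det(x·I − A) = x^3 - 9*x^2 + 27*x - 27 = (x - 3)^3

Eigenvalues and multiplicities (the geometric multiplicity of λ is n − rank(A − λI), which equals the number of Jordan blocks for λ):
  λ = 3: algebraic multiplicity = 3, geometric multiplicity = 2

Determining the block sizes for each eigenvalue:
  λ = 3: 2 blocks summing to 3 forces exactly one block of size 2 and the rest size 1 → block sizes [2, 1]

Assembling the blocks gives a Jordan form
J =
  [3, 1, 0]
  [0, 3, 0]
  [0, 0, 3]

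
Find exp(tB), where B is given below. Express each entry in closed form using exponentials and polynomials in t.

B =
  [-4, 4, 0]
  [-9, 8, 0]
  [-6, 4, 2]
e^{tB} =
  [-6*t*exp(2*t) + exp(2*t), 4*t*exp(2*t), 0]
  [-9*t*exp(2*t), 6*t*exp(2*t) + exp(2*t), 0]
  [-6*t*exp(2*t), 4*t*exp(2*t), exp(2*t)]

Strategy: write B = P · J · P⁻¹ where J is a Jordan canonical form, so e^{tB} = P · e^{tJ} · P⁻¹, and e^{tJ} can be computed block-by-block.

B has Jordan form
J =
  [2, 1, 0]
  [0, 2, 0]
  [0, 0, 2]
(up to reordering of blocks).

Per-block formulas:
  For a 2×2 Jordan block J_2(2): exp(t · J_2(2)) = e^(2t)·(I + t·N), where N is the 2×2 nilpotent shift.
  For a 1×1 block at λ = 2: exp(t · [2]) = [e^(2t)].

After assembling e^{tJ} and conjugating by P, we get:

e^{tB} =
  [-6*t*exp(2*t) + exp(2*t), 4*t*exp(2*t), 0]
  [-9*t*exp(2*t), 6*t*exp(2*t) + exp(2*t), 0]
  [-6*t*exp(2*t), 4*t*exp(2*t), exp(2*t)]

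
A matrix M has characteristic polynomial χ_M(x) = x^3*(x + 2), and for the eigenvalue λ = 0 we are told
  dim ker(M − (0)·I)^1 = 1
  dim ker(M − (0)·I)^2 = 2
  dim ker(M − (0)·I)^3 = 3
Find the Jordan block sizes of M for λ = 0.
Block sizes for λ = 0: [3]

From the dimensions of kernels of powers, the number of Jordan blocks of size at least j is d_j − d_{j−1} where d_j = dim ker(N^j) (with d_0 = 0). Computing the differences gives [1, 1, 1].
The number of blocks of size exactly k is (#blocks of size ≥ k) − (#blocks of size ≥ k + 1), so the partition is: 1 block(s) of size 3.
In nonincreasing order the block sizes are [3].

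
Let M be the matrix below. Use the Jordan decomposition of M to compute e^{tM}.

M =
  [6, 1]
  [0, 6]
e^{tM} =
  [exp(6*t), t*exp(6*t)]
  [0, exp(6*t)]

Strategy: write M = P · J · P⁻¹ where J is a Jordan canonical form, so e^{tM} = P · e^{tJ} · P⁻¹, and e^{tJ} can be computed block-by-block.

M has Jordan form
J =
  [6, 1]
  [0, 6]
(up to reordering of blocks).

Per-block formulas:
  For a 2×2 Jordan block J_2(6): exp(t · J_2(6)) = e^(6t)·(I + t·N), where N is the 2×2 nilpotent shift.

After assembling e^{tJ} and conjugating by P, we get:

e^{tM} =
  [exp(6*t), t*exp(6*t)]
  [0, exp(6*t)]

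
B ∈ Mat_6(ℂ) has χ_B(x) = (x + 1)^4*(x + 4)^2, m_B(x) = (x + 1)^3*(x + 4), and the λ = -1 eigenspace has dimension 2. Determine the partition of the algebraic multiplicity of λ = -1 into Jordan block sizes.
Block sizes for λ = -1: [3, 1]

Step 1 — from the characteristic polynomial, algebraic multiplicity of λ = -1 is 4. From dim ker(B − (-1)·I) = 2, there are exactly 2 Jordan blocks for λ = -1.
Step 2 — from the minimal polynomial, the factor (x + 1)^3 tells us the largest block for λ = -1 has size 3.
Step 3 — with total size 4, 2 blocks, and largest block 3, the block sizes (in nonincreasing order) are [3, 1].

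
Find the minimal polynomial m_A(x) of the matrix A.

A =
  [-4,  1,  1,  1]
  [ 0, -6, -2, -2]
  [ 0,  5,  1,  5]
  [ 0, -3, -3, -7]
x^2 + 8*x + 16

The characteristic polynomial is χ_A(x) = (x + 4)^4, so the eigenvalues are known. The minimal polynomial is
  m_A(x) = Π_λ (x − λ)^{k_λ}
where k_λ is the size of the *largest* Jordan block for λ (equivalently, the smallest k with (A − λI)^k v = 0 for every generalised eigenvector v of λ).

  λ = -4: largest Jordan block has size 2, contributing (x + 4)^2

So m_A(x) = (x + 4)^2 = x^2 + 8*x + 16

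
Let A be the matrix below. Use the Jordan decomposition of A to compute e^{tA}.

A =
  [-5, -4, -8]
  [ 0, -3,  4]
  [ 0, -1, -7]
e^{tA} =
  [exp(-5*t), -4*t*exp(-5*t), -8*t*exp(-5*t)]
  [0, 2*t*exp(-5*t) + exp(-5*t), 4*t*exp(-5*t)]
  [0, -t*exp(-5*t), -2*t*exp(-5*t) + exp(-5*t)]

Strategy: write A = P · J · P⁻¹ where J is a Jordan canonical form, so e^{tA} = P · e^{tJ} · P⁻¹, and e^{tJ} can be computed block-by-block.

A has Jordan form
J =
  [-5,  1,  0]
  [ 0, -5,  0]
  [ 0,  0, -5]
(up to reordering of blocks).

Per-block formulas:
  For a 1×1 block at λ = -5: exp(t · [-5]) = [e^(-5t)].
  For a 2×2 Jordan block J_2(-5): exp(t · J_2(-5)) = e^(-5t)·(I + t·N), where N is the 2×2 nilpotent shift.

After assembling e^{tJ} and conjugating by P, we get:

e^{tA} =
  [exp(-5*t), -4*t*exp(-5*t), -8*t*exp(-5*t)]
  [0, 2*t*exp(-5*t) + exp(-5*t), 4*t*exp(-5*t)]
  [0, -t*exp(-5*t), -2*t*exp(-5*t) + exp(-5*t)]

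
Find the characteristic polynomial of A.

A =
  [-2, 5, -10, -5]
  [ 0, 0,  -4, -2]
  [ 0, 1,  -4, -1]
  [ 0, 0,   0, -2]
x^4 + 8*x^3 + 24*x^2 + 32*x + 16

Expanding det(x·I − A) (e.g. by cofactor expansion or by noting that A is similar to its Jordan form J, which has the same characteristic polynomial as A) gives
  χ_A(x) = x^4 + 8*x^3 + 24*x^2 + 32*x + 16
which factors as (x + 2)^4. The eigenvalues (with algebraic multiplicities) are λ = -2 with multiplicity 4.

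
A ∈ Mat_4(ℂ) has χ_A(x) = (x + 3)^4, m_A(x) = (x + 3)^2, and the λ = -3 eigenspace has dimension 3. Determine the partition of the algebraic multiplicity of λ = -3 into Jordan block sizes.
Block sizes for λ = -3: [2, 1, 1]

Step 1 — from the characteristic polynomial, algebraic multiplicity of λ = -3 is 4. From dim ker(A − (-3)·I) = 3, there are exactly 3 Jordan blocks for λ = -3.
Step 2 — from the minimal polynomial, the factor (x + 3)^2 tells us the largest block for λ = -3 has size 2.
Step 3 — with total size 4, 3 blocks, and largest block 2, the block sizes (in nonincreasing order) are [2, 1, 1].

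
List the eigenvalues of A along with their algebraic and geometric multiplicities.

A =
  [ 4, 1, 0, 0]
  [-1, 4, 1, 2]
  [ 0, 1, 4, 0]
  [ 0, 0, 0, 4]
λ = 4: alg = 4, geom = 2

Step 1 — factor the characteristic polynomial to read off the algebraic multiplicities:
  χ_A(x) = (x - 4)^4

Step 2 — compute geometric multiplicities via the rank-nullity identity g(λ) = n − rank(A − λI):
  rank(A − (4)·I) = 2, so dim ker(A − (4)·I) = n − 2 = 2

Summary:
  λ = 4: algebraic multiplicity = 4, geometric multiplicity = 2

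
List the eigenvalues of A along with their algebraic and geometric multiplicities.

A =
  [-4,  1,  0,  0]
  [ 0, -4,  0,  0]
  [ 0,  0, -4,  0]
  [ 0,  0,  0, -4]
λ = -4: alg = 4, geom = 3

Step 1 — factor the characteristic polynomial to read off the algebraic multiplicities:
  χ_A(x) = (x + 4)^4

Step 2 — compute geometric multiplicities via the rank-nullity identity g(λ) = n − rank(A − λI):
  rank(A − (-4)·I) = 1, so dim ker(A − (-4)·I) = n − 1 = 3

Summary:
  λ = -4: algebraic multiplicity = 4, geometric multiplicity = 3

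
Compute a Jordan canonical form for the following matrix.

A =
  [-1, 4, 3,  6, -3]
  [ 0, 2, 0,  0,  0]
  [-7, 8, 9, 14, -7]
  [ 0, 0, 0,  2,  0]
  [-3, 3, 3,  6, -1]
J_2(2) ⊕ J_1(2) ⊕ J_1(2) ⊕ J_1(3)

The characteristic polynomial is
  det(x·I − A) = x^5 - 11*x^4 + 48*x^3 - 104*x^2 + 112*x - 48 = (x - 3)*(x - 2)^4

Eigenvalues and multiplicities (the geometric multiplicity of λ is n − rank(A − λI), which equals the number of Jordan blocks for λ):
  λ = 2: algebraic multiplicity = 4, geometric multiplicity = 3
  λ = 3: algebraic multiplicity = 1, geometric multiplicity = 1

Determining the block sizes for each eigenvalue:
  λ = 2: 3 blocks summing to 4 forces exactly one block of size 2 and the rest size 1 → block sizes [2, 1, 1]
  λ = 3: one block (gm = 1), so the single block has size am = 1 → block sizes [1]

Assembling the blocks gives a Jordan form
J =
  [2, 1, 0, 0, 0]
  [0, 2, 0, 0, 0]
  [0, 0, 2, 0, 0]
  [0, 0, 0, 2, 0]
  [0, 0, 0, 0, 3]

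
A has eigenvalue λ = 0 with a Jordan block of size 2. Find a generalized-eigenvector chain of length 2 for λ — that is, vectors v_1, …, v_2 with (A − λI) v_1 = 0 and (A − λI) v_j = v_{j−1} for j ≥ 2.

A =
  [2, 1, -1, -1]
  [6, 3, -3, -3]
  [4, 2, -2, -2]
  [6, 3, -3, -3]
A Jordan chain for λ = 0 of length 2:
v_1 = (2, 6, 4, 6)ᵀ
v_2 = (1, 0, 0, 0)ᵀ

Let N = A − (0)·I. We want v_2 with N^2 v_2 = 0 but N^1 v_2 ≠ 0; then v_{j-1} := N · v_j for j = 2, …, 2.

Pick v_2 = (1, 0, 0, 0)ᵀ.
Then v_1 = N · v_2 = (2, 6, 4, 6)ᵀ.

Sanity check: (A − (0)·I) v_1 = (0, 0, 0, 0)ᵀ = 0. ✓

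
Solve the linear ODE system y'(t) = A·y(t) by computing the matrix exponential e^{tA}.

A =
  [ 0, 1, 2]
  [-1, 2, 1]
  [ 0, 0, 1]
e^{tA} =
  [-t*exp(t) + exp(t), t*exp(t), -t^2*exp(t)/2 + 2*t*exp(t)]
  [-t*exp(t), t*exp(t) + exp(t), -t^2*exp(t)/2 + t*exp(t)]
  [0, 0, exp(t)]

Strategy: write A = P · J · P⁻¹ where J is a Jordan canonical form, so e^{tA} = P · e^{tJ} · P⁻¹, and e^{tJ} can be computed block-by-block.

A has Jordan form
J =
  [1, 1, 0]
  [0, 1, 1]
  [0, 0, 1]
(up to reordering of blocks).

Per-block formulas:
  For a 3×3 Jordan block J_3(1): exp(t · J_3(1)) = e^(1t)·(I + t·N + (t^2/2)·N^2), where N is the 3×3 nilpotent shift.

After assembling e^{tJ} and conjugating by P, we get:

e^{tA} =
  [-t*exp(t) + exp(t), t*exp(t), -t^2*exp(t)/2 + 2*t*exp(t)]
  [-t*exp(t), t*exp(t) + exp(t), -t^2*exp(t)/2 + t*exp(t)]
  [0, 0, exp(t)]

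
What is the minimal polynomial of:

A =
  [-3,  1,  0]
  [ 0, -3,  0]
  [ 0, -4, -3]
x^2 + 6*x + 9

The characteristic polynomial is χ_A(x) = (x + 3)^3, so the eigenvalues are known. The minimal polynomial is
  m_A(x) = Π_λ (x − λ)^{k_λ}
where k_λ is the size of the *largest* Jordan block for λ (equivalently, the smallest k with (A − λI)^k v = 0 for every generalised eigenvector v of λ).

  λ = -3: largest Jordan block has size 2, contributing (x + 3)^2

So m_A(x) = (x + 3)^2 = x^2 + 6*x + 9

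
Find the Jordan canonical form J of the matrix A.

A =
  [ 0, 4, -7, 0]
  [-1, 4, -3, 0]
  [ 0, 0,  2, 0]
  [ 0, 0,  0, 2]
J_3(2) ⊕ J_1(2)

The characteristic polynomial is
  det(x·I − A) = x^4 - 8*x^3 + 24*x^2 - 32*x + 16 = (x - 2)^4

Eigenvalues and multiplicities (the geometric multiplicity of λ is n − rank(A − λI), which equals the number of Jordan blocks for λ):
  λ = 2: algebraic multiplicity = 4, geometric multiplicity = 2

Determining the block sizes for each eigenvalue:
  λ = 2: with am = 4 and gm = 2, the partition is not yet determined (e.g. several partitions of 4 into 2 parts exist). Let N = A − (2)·I. Computing rank(N^1) = 2, rank(N^2) = 1, rank(N^3) = 0; the number of blocks of size ≥ j is rank(N^{j−1}) − rank(N^j), giving [2, 1, 1]. So we have 1 block(s) of size 3, 1 block(s) of size 1 → block sizes [3, 1]

Assembling the blocks gives a Jordan form
J =
  [2, 1, 0, 0]
  [0, 2, 1, 0]
  [0, 0, 2, 0]
  [0, 0, 0, 2]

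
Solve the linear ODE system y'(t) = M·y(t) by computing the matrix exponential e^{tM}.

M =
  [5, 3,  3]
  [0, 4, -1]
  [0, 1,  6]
e^{tM} =
  [exp(5*t), 3*t*exp(5*t), 3*t*exp(5*t)]
  [0, -t*exp(5*t) + exp(5*t), -t*exp(5*t)]
  [0, t*exp(5*t), t*exp(5*t) + exp(5*t)]

Strategy: write M = P · J · P⁻¹ where J is a Jordan canonical form, so e^{tM} = P · e^{tJ} · P⁻¹, and e^{tJ} can be computed block-by-block.

M has Jordan form
J =
  [5, 1, 0]
  [0, 5, 0]
  [0, 0, 5]
(up to reordering of blocks).

Per-block formulas:
  For a 2×2 Jordan block J_2(5): exp(t · J_2(5)) = e^(5t)·(I + t·N), where N is the 2×2 nilpotent shift.
  For a 1×1 block at λ = 5: exp(t · [5]) = [e^(5t)].

After assembling e^{tJ} and conjugating by P, we get:

e^{tM} =
  [exp(5*t), 3*t*exp(5*t), 3*t*exp(5*t)]
  [0, -t*exp(5*t) + exp(5*t), -t*exp(5*t)]
  [0, t*exp(5*t), t*exp(5*t) + exp(5*t)]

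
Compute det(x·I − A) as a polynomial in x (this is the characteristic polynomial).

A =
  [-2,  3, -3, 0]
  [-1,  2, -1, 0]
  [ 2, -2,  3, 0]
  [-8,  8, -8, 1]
x^4 - 4*x^3 + 6*x^2 - 4*x + 1

Expanding det(x·I − A) (e.g. by cofactor expansion or by noting that A is similar to its Jordan form J, which has the same characteristic polynomial as A) gives
  χ_A(x) = x^4 - 4*x^3 + 6*x^2 - 4*x + 1
which factors as (x - 1)^4. The eigenvalues (with algebraic multiplicities) are λ = 1 with multiplicity 4.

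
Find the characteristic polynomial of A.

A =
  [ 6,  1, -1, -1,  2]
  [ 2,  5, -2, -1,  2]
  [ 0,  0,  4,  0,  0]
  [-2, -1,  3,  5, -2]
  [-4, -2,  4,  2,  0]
x^5 - 20*x^4 + 160*x^3 - 640*x^2 + 1280*x - 1024

Expanding det(x·I − A) (e.g. by cofactor expansion or by noting that A is similar to its Jordan form J, which has the same characteristic polynomial as A) gives
  χ_A(x) = x^5 - 20*x^4 + 160*x^3 - 640*x^2 + 1280*x - 1024
which factors as (x - 4)^5. The eigenvalues (with algebraic multiplicities) are λ = 4 with multiplicity 5.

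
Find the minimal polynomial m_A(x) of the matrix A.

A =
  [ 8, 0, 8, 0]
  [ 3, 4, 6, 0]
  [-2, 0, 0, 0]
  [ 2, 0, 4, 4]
x^2 - 8*x + 16

The characteristic polynomial is χ_A(x) = (x - 4)^4, so the eigenvalues are known. The minimal polynomial is
  m_A(x) = Π_λ (x − λ)^{k_λ}
where k_λ is the size of the *largest* Jordan block for λ (equivalently, the smallest k with (A − λI)^k v = 0 for every generalised eigenvector v of λ).

  λ = 4: largest Jordan block has size 2, contributing (x − 4)^2

So m_A(x) = (x - 4)^2 = x^2 - 8*x + 16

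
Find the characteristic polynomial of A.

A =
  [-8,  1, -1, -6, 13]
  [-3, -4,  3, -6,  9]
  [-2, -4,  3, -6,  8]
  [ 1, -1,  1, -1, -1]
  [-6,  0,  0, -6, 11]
x^5 - x^4 - 14*x^3 - 26*x^2 - 19*x - 5

Expanding det(x·I − A) (e.g. by cofactor expansion or by noting that A is similar to its Jordan form J, which has the same characteristic polynomial as A) gives
  χ_A(x) = x^5 - x^4 - 14*x^3 - 26*x^2 - 19*x - 5
which factors as (x - 5)*(x + 1)^4. The eigenvalues (with algebraic multiplicities) are λ = -1 with multiplicity 4, λ = 5 with multiplicity 1.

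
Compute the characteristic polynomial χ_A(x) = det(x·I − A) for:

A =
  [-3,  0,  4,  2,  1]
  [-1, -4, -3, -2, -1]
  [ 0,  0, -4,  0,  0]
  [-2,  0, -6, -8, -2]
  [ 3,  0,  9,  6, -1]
x^5 + 20*x^4 + 160*x^3 + 640*x^2 + 1280*x + 1024

Expanding det(x·I − A) (e.g. by cofactor expansion or by noting that A is similar to its Jordan form J, which has the same characteristic polynomial as A) gives
  χ_A(x) = x^5 + 20*x^4 + 160*x^3 + 640*x^2 + 1280*x + 1024
which factors as (x + 4)^5. The eigenvalues (with algebraic multiplicities) are λ = -4 with multiplicity 5.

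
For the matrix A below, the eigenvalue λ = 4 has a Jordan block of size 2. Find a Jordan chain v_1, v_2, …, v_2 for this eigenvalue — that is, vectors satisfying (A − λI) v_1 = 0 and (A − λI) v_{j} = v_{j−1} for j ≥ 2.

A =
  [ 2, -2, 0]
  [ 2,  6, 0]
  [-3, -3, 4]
A Jordan chain for λ = 4 of length 2:
v_1 = (-2, 2, -3)ᵀ
v_2 = (1, 0, 0)ᵀ

Let N = A − (4)·I. We want v_2 with N^2 v_2 = 0 but N^1 v_2 ≠ 0; then v_{j-1} := N · v_j for j = 2, …, 2.

Pick v_2 = (1, 0, 0)ᵀ.
Then v_1 = N · v_2 = (-2, 2, -3)ᵀ.

Sanity check: (A − (4)·I) v_1 = (0, 0, 0)ᵀ = 0. ✓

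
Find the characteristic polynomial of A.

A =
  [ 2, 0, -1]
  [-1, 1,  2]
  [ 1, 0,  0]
x^3 - 3*x^2 + 3*x - 1

Expanding det(x·I − A) (e.g. by cofactor expansion or by noting that A is similar to its Jordan form J, which has the same characteristic polynomial as A) gives
  χ_A(x) = x^3 - 3*x^2 + 3*x - 1
which factors as (x - 1)^3. The eigenvalues (with algebraic multiplicities) are λ = 1 with multiplicity 3.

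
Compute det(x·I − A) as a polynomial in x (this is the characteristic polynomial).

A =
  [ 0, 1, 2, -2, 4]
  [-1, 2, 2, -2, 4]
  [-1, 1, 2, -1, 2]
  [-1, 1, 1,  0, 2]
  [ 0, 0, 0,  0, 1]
x^5 - 5*x^4 + 10*x^3 - 10*x^2 + 5*x - 1

Expanding det(x·I − A) (e.g. by cofactor expansion or by noting that A is similar to its Jordan form J, which has the same characteristic polynomial as A) gives
  χ_A(x) = x^5 - 5*x^4 + 10*x^3 - 10*x^2 + 5*x - 1
which factors as (x - 1)^5. The eigenvalues (with algebraic multiplicities) are λ = 1 with multiplicity 5.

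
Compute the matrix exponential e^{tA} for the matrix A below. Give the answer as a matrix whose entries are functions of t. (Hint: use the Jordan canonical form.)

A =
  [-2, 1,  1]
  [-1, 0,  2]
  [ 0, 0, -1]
e^{tA} =
  [-t*exp(-t) + exp(-t), t*exp(-t), t^2*exp(-t)/2 + t*exp(-t)]
  [-t*exp(-t), t*exp(-t) + exp(-t), t^2*exp(-t)/2 + 2*t*exp(-t)]
  [0, 0, exp(-t)]

Strategy: write A = P · J · P⁻¹ where J is a Jordan canonical form, so e^{tA} = P · e^{tJ} · P⁻¹, and e^{tJ} can be computed block-by-block.

A has Jordan form
J =
  [-1,  1,  0]
  [ 0, -1,  1]
  [ 0,  0, -1]
(up to reordering of blocks).

Per-block formulas:
  For a 3×3 Jordan block J_3(-1): exp(t · J_3(-1)) = e^(-1t)·(I + t·N + (t^2/2)·N^2), where N is the 3×3 nilpotent shift.

After assembling e^{tJ} and conjugating by P, we get:

e^{tA} =
  [-t*exp(-t) + exp(-t), t*exp(-t), t^2*exp(-t)/2 + t*exp(-t)]
  [-t*exp(-t), t*exp(-t) + exp(-t), t^2*exp(-t)/2 + 2*t*exp(-t)]
  [0, 0, exp(-t)]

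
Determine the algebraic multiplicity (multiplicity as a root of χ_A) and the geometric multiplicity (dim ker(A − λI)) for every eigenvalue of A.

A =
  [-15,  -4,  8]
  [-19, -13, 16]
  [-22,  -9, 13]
λ = -5: alg = 3, geom = 1

Step 1 — factor the characteristic polynomial to read off the algebraic multiplicities:
  χ_A(x) = (x + 5)^3

Step 2 — compute geometric multiplicities via the rank-nullity identity g(λ) = n − rank(A − λI):
  rank(A − (-5)·I) = 2, so dim ker(A − (-5)·I) = n − 2 = 1

Summary:
  λ = -5: algebraic multiplicity = 3, geometric multiplicity = 1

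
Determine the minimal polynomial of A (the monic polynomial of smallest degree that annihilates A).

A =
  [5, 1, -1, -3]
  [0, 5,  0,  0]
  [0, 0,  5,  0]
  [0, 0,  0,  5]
x^2 - 10*x + 25

The characteristic polynomial is χ_A(x) = (x - 5)^4, so the eigenvalues are known. The minimal polynomial is
  m_A(x) = Π_λ (x − λ)^{k_λ}
where k_λ is the size of the *largest* Jordan block for λ (equivalently, the smallest k with (A − λI)^k v = 0 for every generalised eigenvector v of λ).

  λ = 5: largest Jordan block has size 2, contributing (x − 5)^2

So m_A(x) = (x - 5)^2 = x^2 - 10*x + 25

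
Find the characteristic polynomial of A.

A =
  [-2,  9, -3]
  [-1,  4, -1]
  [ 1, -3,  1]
x^3 - 3*x^2 + 3*x - 1

Expanding det(x·I − A) (e.g. by cofactor expansion or by noting that A is similar to its Jordan form J, which has the same characteristic polynomial as A) gives
  χ_A(x) = x^3 - 3*x^2 + 3*x - 1
which factors as (x - 1)^3. The eigenvalues (with algebraic multiplicities) are λ = 1 with multiplicity 3.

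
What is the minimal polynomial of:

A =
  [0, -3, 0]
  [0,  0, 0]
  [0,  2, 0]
x^2

The characteristic polynomial is χ_A(x) = x^3, so the eigenvalues are known. The minimal polynomial is
  m_A(x) = Π_λ (x − λ)^{k_λ}
where k_λ is the size of the *largest* Jordan block for λ (equivalently, the smallest k with (A − λI)^k v = 0 for every generalised eigenvector v of λ).

  λ = 0: largest Jordan block has size 2, contributing (x − 0)^2

So m_A(x) = x^2 = x^2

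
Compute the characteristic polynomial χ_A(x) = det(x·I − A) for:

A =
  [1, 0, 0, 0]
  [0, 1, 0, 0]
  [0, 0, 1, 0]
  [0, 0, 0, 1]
x^4 - 4*x^3 + 6*x^2 - 4*x + 1

Expanding det(x·I − A) (e.g. by cofactor expansion or by noting that A is similar to its Jordan form J, which has the same characteristic polynomial as A) gives
  χ_A(x) = x^4 - 4*x^3 + 6*x^2 - 4*x + 1
which factors as (x - 1)^4. The eigenvalues (with algebraic multiplicities) are λ = 1 with multiplicity 4.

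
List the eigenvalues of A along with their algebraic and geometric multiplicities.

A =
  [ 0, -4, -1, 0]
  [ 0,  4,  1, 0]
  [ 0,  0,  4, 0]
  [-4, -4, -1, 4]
λ = 0: alg = 1, geom = 1; λ = 4: alg = 3, geom = 2

Step 1 — factor the characteristic polynomial to read off the algebraic multiplicities:
  χ_A(x) = x*(x - 4)^3

Step 2 — compute geometric multiplicities via the rank-nullity identity g(λ) = n − rank(A − λI):
  rank(A − (0)·I) = 3, so dim ker(A − (0)·I) = n − 3 = 1
  rank(A − (4)·I) = 2, so dim ker(A − (4)·I) = n − 2 = 2

Summary:
  λ = 0: algebraic multiplicity = 1, geometric multiplicity = 1
  λ = 4: algebraic multiplicity = 3, geometric multiplicity = 2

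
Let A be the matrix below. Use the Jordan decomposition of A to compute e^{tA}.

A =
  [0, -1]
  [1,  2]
e^{tA} =
  [-t*exp(t) + exp(t), -t*exp(t)]
  [t*exp(t), t*exp(t) + exp(t)]

Strategy: write A = P · J · P⁻¹ where J is a Jordan canonical form, so e^{tA} = P · e^{tJ} · P⁻¹, and e^{tJ} can be computed block-by-block.

A has Jordan form
J =
  [1, 1]
  [0, 1]
(up to reordering of blocks).

Per-block formulas:
  For a 2×2 Jordan block J_2(1): exp(t · J_2(1)) = e^(1t)·(I + t·N), where N is the 2×2 nilpotent shift.

After assembling e^{tJ} and conjugating by P, we get:

e^{tA} =
  [-t*exp(t) + exp(t), -t*exp(t)]
  [t*exp(t), t*exp(t) + exp(t)]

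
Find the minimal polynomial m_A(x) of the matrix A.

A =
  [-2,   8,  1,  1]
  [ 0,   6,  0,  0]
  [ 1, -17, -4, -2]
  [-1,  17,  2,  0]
x^4 - 24*x^2 - 64*x - 48

The characteristic polynomial is χ_A(x) = (x - 6)*(x + 2)^3, so the eigenvalues are known. The minimal polynomial is
  m_A(x) = Π_λ (x − λ)^{k_λ}
where k_λ is the size of the *largest* Jordan block for λ (equivalently, the smallest k with (A − λI)^k v = 0 for every generalised eigenvector v of λ).

  λ = -2: largest Jordan block has size 3, contributing (x + 2)^3
  λ = 6: largest Jordan block has size 1, contributing (x − 6)

So m_A(x) = (x - 6)*(x + 2)^3 = x^4 - 24*x^2 - 64*x - 48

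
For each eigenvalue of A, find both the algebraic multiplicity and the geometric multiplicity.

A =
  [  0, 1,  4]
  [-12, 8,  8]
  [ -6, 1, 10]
λ = 6: alg = 3, geom = 2

Step 1 — factor the characteristic polynomial to read off the algebraic multiplicities:
  χ_A(x) = (x - 6)^3

Step 2 — compute geometric multiplicities via the rank-nullity identity g(λ) = n − rank(A − λI):
  rank(A − (6)·I) = 1, so dim ker(A − (6)·I) = n − 1 = 2

Summary:
  λ = 6: algebraic multiplicity = 3, geometric multiplicity = 2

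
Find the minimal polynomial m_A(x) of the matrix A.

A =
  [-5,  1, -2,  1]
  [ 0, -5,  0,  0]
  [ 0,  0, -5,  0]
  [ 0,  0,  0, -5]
x^2 + 10*x + 25

The characteristic polynomial is χ_A(x) = (x + 5)^4, so the eigenvalues are known. The minimal polynomial is
  m_A(x) = Π_λ (x − λ)^{k_λ}
where k_λ is the size of the *largest* Jordan block for λ (equivalently, the smallest k with (A − λI)^k v = 0 for every generalised eigenvector v of λ).

  λ = -5: largest Jordan block has size 2, contributing (x + 5)^2

So m_A(x) = (x + 5)^2 = x^2 + 10*x + 25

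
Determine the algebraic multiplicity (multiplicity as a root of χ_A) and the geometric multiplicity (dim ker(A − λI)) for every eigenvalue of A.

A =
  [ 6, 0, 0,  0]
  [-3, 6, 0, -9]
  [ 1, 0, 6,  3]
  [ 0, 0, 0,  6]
λ = 6: alg = 4, geom = 3

Step 1 — factor the characteristic polynomial to read off the algebraic multiplicities:
  χ_A(x) = (x - 6)^4

Step 2 — compute geometric multiplicities via the rank-nullity identity g(λ) = n − rank(A − λI):
  rank(A − (6)·I) = 1, so dim ker(A − (6)·I) = n − 1 = 3

Summary:
  λ = 6: algebraic multiplicity = 4, geometric multiplicity = 3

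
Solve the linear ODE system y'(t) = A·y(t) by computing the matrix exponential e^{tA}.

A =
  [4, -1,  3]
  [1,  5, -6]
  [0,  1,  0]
e^{tA} =
  [t*exp(3*t) + exp(3*t), -t*exp(3*t), 3*t*exp(3*t)]
  [3*t^2*exp(3*t)/2 + t*exp(3*t), -3*t^2*exp(3*t)/2 + 2*t*exp(3*t) + exp(3*t), 9*t^2*exp(3*t)/2 - 6*t*exp(3*t)]
  [t^2*exp(3*t)/2, -t^2*exp(3*t)/2 + t*exp(3*t), 3*t^2*exp(3*t)/2 - 3*t*exp(3*t) + exp(3*t)]

Strategy: write A = P · J · P⁻¹ where J is a Jordan canonical form, so e^{tA} = P · e^{tJ} · P⁻¹, and e^{tJ} can be computed block-by-block.

A has Jordan form
J =
  [3, 1, 0]
  [0, 3, 1]
  [0, 0, 3]
(up to reordering of blocks).

Per-block formulas:
  For a 3×3 Jordan block J_3(3): exp(t · J_3(3)) = e^(3t)·(I + t·N + (t^2/2)·N^2), where N is the 3×3 nilpotent shift.

After assembling e^{tJ} and conjugating by P, we get:

e^{tA} =
  [t*exp(3*t) + exp(3*t), -t*exp(3*t), 3*t*exp(3*t)]
  [3*t^2*exp(3*t)/2 + t*exp(3*t), -3*t^2*exp(3*t)/2 + 2*t*exp(3*t) + exp(3*t), 9*t^2*exp(3*t)/2 - 6*t*exp(3*t)]
  [t^2*exp(3*t)/2, -t^2*exp(3*t)/2 + t*exp(3*t), 3*t^2*exp(3*t)/2 - 3*t*exp(3*t) + exp(3*t)]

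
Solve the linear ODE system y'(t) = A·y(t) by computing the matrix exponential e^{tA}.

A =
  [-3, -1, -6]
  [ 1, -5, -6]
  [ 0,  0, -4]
e^{tA} =
  [t*exp(-4*t) + exp(-4*t), -t*exp(-4*t), -6*t*exp(-4*t)]
  [t*exp(-4*t), -t*exp(-4*t) + exp(-4*t), -6*t*exp(-4*t)]
  [0, 0, exp(-4*t)]

Strategy: write A = P · J · P⁻¹ where J is a Jordan canonical form, so e^{tA} = P · e^{tJ} · P⁻¹, and e^{tJ} can be computed block-by-block.

A has Jordan form
J =
  [-4,  1,  0]
  [ 0, -4,  0]
  [ 0,  0, -4]
(up to reordering of blocks).

Per-block formulas:
  For a 2×2 Jordan block J_2(-4): exp(t · J_2(-4)) = e^(-4t)·(I + t·N), where N is the 2×2 nilpotent shift.
  For a 1×1 block at λ = -4: exp(t · [-4]) = [e^(-4t)].

After assembling e^{tJ} and conjugating by P, we get:

e^{tA} =
  [t*exp(-4*t) + exp(-4*t), -t*exp(-4*t), -6*t*exp(-4*t)]
  [t*exp(-4*t), -t*exp(-4*t) + exp(-4*t), -6*t*exp(-4*t)]
  [0, 0, exp(-4*t)]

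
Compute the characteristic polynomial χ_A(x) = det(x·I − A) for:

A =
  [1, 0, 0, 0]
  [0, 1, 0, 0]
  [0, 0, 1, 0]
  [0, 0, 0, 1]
x^4 - 4*x^3 + 6*x^2 - 4*x + 1

Expanding det(x·I − A) (e.g. by cofactor expansion or by noting that A is similar to its Jordan form J, which has the same characteristic polynomial as A) gives
  χ_A(x) = x^4 - 4*x^3 + 6*x^2 - 4*x + 1
which factors as (x - 1)^4. The eigenvalues (with algebraic multiplicities) are λ = 1 with multiplicity 4.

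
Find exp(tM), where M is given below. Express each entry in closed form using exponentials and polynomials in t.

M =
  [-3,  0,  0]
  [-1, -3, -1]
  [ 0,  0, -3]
e^{tM} =
  [exp(-3*t), 0, 0]
  [-t*exp(-3*t), exp(-3*t), -t*exp(-3*t)]
  [0, 0, exp(-3*t)]

Strategy: write M = P · J · P⁻¹ where J is a Jordan canonical form, so e^{tM} = P · e^{tJ} · P⁻¹, and e^{tJ} can be computed block-by-block.

M has Jordan form
J =
  [-3,  1,  0]
  [ 0, -3,  0]
  [ 0,  0, -3]
(up to reordering of blocks).

Per-block formulas:
  For a 2×2 Jordan block J_2(-3): exp(t · J_2(-3)) = e^(-3t)·(I + t·N), where N is the 2×2 nilpotent shift.
  For a 1×1 block at λ = -3: exp(t · [-3]) = [e^(-3t)].

After assembling e^{tJ} and conjugating by P, we get:

e^{tM} =
  [exp(-3*t), 0, 0]
  [-t*exp(-3*t), exp(-3*t), -t*exp(-3*t)]
  [0, 0, exp(-3*t)]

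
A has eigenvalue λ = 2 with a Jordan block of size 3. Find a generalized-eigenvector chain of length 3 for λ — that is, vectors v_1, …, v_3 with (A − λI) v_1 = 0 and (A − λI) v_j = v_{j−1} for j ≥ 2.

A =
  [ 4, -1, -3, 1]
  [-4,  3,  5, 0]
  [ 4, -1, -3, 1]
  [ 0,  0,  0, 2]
A Jordan chain for λ = 2 of length 3:
v_1 = (-1, 1, -1, 0)ᵀ
v_2 = (1, 0, 1, 0)ᵀ
v_3 = (0, 0, 0, 1)ᵀ

Let N = A − (2)·I. We want v_3 with N^3 v_3 = 0 but N^2 v_3 ≠ 0; then v_{j-1} := N · v_j for j = 3, …, 2.

Pick v_3 = (0, 0, 0, 1)ᵀ.
Then v_2 = N · v_3 = (1, 0, 1, 0)ᵀ.
Then v_1 = N · v_2 = (-1, 1, -1, 0)ᵀ.

Sanity check: (A − (2)·I) v_1 = (0, 0, 0, 0)ᵀ = 0. ✓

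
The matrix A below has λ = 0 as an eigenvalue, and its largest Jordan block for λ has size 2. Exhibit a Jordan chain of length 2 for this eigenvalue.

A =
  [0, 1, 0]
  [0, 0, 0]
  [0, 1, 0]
A Jordan chain for λ = 0 of length 2:
v_1 = (1, 0, 1)ᵀ
v_2 = (0, 1, 0)ᵀ

Let N = A − (0)·I. We want v_2 with N^2 v_2 = 0 but N^1 v_2 ≠ 0; then v_{j-1} := N · v_j for j = 2, …, 2.

Pick v_2 = (0, 1, 0)ᵀ.
Then v_1 = N · v_2 = (1, 0, 1)ᵀ.

Sanity check: (A − (0)·I) v_1 = (0, 0, 0)ᵀ = 0. ✓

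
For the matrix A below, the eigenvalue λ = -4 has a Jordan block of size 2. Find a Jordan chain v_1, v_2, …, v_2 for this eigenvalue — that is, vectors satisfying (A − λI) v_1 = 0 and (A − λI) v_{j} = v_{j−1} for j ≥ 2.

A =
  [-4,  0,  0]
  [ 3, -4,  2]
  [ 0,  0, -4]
A Jordan chain for λ = -4 of length 2:
v_1 = (0, 3, 0)ᵀ
v_2 = (1, 0, 0)ᵀ

Let N = A − (-4)·I. We want v_2 with N^2 v_2 = 0 but N^1 v_2 ≠ 0; then v_{j-1} := N · v_j for j = 2, …, 2.

Pick v_2 = (1, 0, 0)ᵀ.
Then v_1 = N · v_2 = (0, 3, 0)ᵀ.

Sanity check: (A − (-4)·I) v_1 = (0, 0, 0)ᵀ = 0. ✓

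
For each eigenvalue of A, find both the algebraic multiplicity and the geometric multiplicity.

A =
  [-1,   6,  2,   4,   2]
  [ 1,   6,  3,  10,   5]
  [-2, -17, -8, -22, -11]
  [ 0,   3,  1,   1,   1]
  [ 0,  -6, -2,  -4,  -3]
λ = -1: alg = 5, geom = 3

Step 1 — factor the characteristic polynomial to read off the algebraic multiplicities:
  χ_A(x) = (x + 1)^5

Step 2 — compute geometric multiplicities via the rank-nullity identity g(λ) = n − rank(A − λI):
  rank(A − (-1)·I) = 2, so dim ker(A − (-1)·I) = n − 2 = 3

Summary:
  λ = -1: algebraic multiplicity = 5, geometric multiplicity = 3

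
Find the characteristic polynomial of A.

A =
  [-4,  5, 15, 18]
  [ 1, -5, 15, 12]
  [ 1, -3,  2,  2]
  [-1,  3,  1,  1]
x^4 + 6*x^3 - 54*x - 81

Expanding det(x·I − A) (e.g. by cofactor expansion or by noting that A is similar to its Jordan form J, which has the same characteristic polynomial as A) gives
  χ_A(x) = x^4 + 6*x^3 - 54*x - 81
which factors as (x - 3)*(x + 3)^3. The eigenvalues (with algebraic multiplicities) are λ = -3 with multiplicity 3, λ = 3 with multiplicity 1.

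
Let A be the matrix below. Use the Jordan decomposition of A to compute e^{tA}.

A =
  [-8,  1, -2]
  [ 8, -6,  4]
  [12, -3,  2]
e^{tA} =
  [-4*t*exp(-4*t) + exp(-4*t), t*exp(-4*t), -2*t*exp(-4*t)]
  [8*t*exp(-4*t), -2*t*exp(-4*t) + exp(-4*t), 4*t*exp(-4*t)]
  [12*t*exp(-4*t), -3*t*exp(-4*t), 6*t*exp(-4*t) + exp(-4*t)]

Strategy: write A = P · J · P⁻¹ where J is a Jordan canonical form, so e^{tA} = P · e^{tJ} · P⁻¹, and e^{tJ} can be computed block-by-block.

A has Jordan form
J =
  [-4,  1,  0]
  [ 0, -4,  0]
  [ 0,  0, -4]
(up to reordering of blocks).

Per-block formulas:
  For a 1×1 block at λ = -4: exp(t · [-4]) = [e^(-4t)].
  For a 2×2 Jordan block J_2(-4): exp(t · J_2(-4)) = e^(-4t)·(I + t·N), where N is the 2×2 nilpotent shift.

After assembling e^{tJ} and conjugating by P, we get:

e^{tA} =
  [-4*t*exp(-4*t) + exp(-4*t), t*exp(-4*t), -2*t*exp(-4*t)]
  [8*t*exp(-4*t), -2*t*exp(-4*t) + exp(-4*t), 4*t*exp(-4*t)]
  [12*t*exp(-4*t), -3*t*exp(-4*t), 6*t*exp(-4*t) + exp(-4*t)]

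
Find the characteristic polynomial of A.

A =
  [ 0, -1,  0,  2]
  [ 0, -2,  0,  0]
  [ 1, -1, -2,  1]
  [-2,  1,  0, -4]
x^4 + 8*x^3 + 24*x^2 + 32*x + 16

Expanding det(x·I − A) (e.g. by cofactor expansion or by noting that A is similar to its Jordan form J, which has the same characteristic polynomial as A) gives
  χ_A(x) = x^4 + 8*x^3 + 24*x^2 + 32*x + 16
which factors as (x + 2)^4. The eigenvalues (with algebraic multiplicities) are λ = -2 with multiplicity 4.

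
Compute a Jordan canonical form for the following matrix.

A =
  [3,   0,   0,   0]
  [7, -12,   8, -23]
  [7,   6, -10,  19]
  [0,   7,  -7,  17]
J_2(-4) ⊕ J_1(3) ⊕ J_1(3)

The characteristic polynomial is
  det(x·I − A) = x^4 + 2*x^3 - 23*x^2 - 24*x + 144 = (x - 3)^2*(x + 4)^2

Eigenvalues and multiplicities (the geometric multiplicity of λ is n − rank(A − λI), which equals the number of Jordan blocks for λ):
  λ = -4: algebraic multiplicity = 2, geometric multiplicity = 1
  λ = 3: algebraic multiplicity = 2, geometric multiplicity = 2

Determining the block sizes for each eigenvalue:
  λ = -4: one block (gm = 1), so the single block has size am = 2 → block sizes [2]
  λ = 3: gm = am = 2, so every block has size 1 → block sizes [1, 1]

Assembling the blocks gives a Jordan form
J =
  [-4,  1, 0, 0]
  [ 0, -4, 0, 0]
  [ 0,  0, 3, 0]
  [ 0,  0, 0, 3]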